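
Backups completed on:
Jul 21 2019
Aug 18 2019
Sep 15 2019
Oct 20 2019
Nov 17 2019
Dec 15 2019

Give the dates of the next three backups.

All dates are Sundays, 28, 28, 35, 28, 28 days apart.
Specifically, the 3rd Sunday of each month.
January 2020 — 3rd Sunday is Jan 19 2020.
February 2020 — 3rd Sunday is Feb 16 2020.
3rd Sunday of March 2020: Mar 15 2020.

Jan 19 2020, Feb 16 2020, Mar 15 2020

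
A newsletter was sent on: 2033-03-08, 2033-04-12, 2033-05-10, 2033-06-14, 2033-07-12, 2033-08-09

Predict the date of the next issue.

All dates are Tuesdays, 35, 28, 35, 28, 28 days apart.
Specifically, the 2nd Tuesday of each month.
2nd Tuesday of September 2033: 2033-09-13.

2033-09-13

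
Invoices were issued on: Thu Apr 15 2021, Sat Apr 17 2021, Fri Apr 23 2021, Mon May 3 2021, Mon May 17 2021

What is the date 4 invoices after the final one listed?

Intervals are 2, 6, 10, 14 days — an arithmetic progression with common difference 4.
Next gap: 18 days. Mon May 17 2021 + 18 days = Fri Jun 4 2021.
Next gap: 22 days. Fri Jun 4 2021 + 22 days = Sat Jun 26 2021.
Next gap: 26 days. Sat Jun 26 2021 + 26 days = Thu Jul 22 2021.
Next gap: 30 days. Thu Jul 22 2021 + 30 days = Sat Aug 21 2021.

Sat Aug 21 2021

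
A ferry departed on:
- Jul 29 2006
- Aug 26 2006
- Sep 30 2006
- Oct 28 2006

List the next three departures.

These are Saturdays with 28, 35, 28-day gaps.
Each is the final Saturday of its month — Jul 29 2006 is past the 28th, so '4th Saturday' doesn't fit.
Last Saturday of November 2006: Nov 25 2006.
Last Saturday of December 2006: Dec 30 2006.
January 2007 ends with Saturday Jan 27 2007.

Nov 25 2006, Dec 30 2006, Jan 27 2007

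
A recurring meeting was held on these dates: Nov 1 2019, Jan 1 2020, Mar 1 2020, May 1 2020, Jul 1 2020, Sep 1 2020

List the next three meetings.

Nov 1 2020, Jan 1 2021, Mar 1 2021

The day-of-month is always 1 (61, 60, 61, 61, 62 days between events).
So this recurs on the 1st of every 2 months.
Next: November 2020 → Nov 1 2020.
Next: January 2021 → Jan 1 2021.
Next: March 2021 → Mar 1 2021.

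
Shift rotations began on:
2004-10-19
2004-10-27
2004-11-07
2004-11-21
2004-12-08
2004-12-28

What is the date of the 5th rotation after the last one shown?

2005-05-22

The spacing grows by 3 each time: 8, 11, 14, 17, 20 days.
Next gap: 23 days. 2004-12-28 + 23 days = 2005-01-20.
Next gap: 26 days. 2005-01-20 + 26 days = 2005-02-15.
Next gap: 29 days. 2005-02-15 + 29 days = 2005-03-16.
Next gap: 32 days. 2005-03-16 + 32 days = 2005-04-17.
Next gap: 35 days. 2005-04-17 + 35 days = 2005-05-22.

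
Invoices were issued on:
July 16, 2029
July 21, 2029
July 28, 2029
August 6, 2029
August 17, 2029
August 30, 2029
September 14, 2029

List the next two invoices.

The spacing grows by 2 each time: 5, 7, 9, 11, 13, 15 days.
Next gap: 17 days. September 14, 2029 + 17 days = October 1, 2029.
Next gap: 19 days. October 1, 2029 + 19 days = October 20, 2029.

October 1, 2029; October 20, 2029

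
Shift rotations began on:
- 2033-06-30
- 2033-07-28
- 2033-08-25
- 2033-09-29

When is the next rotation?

2033-10-27

These are Thursdays with 28, 28, 35-day gaps.
Each is the final Thursday of its month — 2033-06-30 is past the 28th, so '4th Thursday' doesn't fit.
Last Thursday of October 2033: 2033-10-27.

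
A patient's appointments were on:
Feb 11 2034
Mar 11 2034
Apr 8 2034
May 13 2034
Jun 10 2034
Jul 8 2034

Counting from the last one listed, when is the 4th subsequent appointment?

All dates are Saturdays, 28, 28, 35, 28, 28 days apart.
Specifically, the 2nd Saturday of each month.
August 2034 — 2nd Saturday is Aug 12 2034.
September 2034 — 2nd Saturday is Sep 9 2034.
October 2034 — 2nd Saturday is Oct 14 2034.
2nd Saturday of November 2034: Nov 11 2034.

Nov 11 2034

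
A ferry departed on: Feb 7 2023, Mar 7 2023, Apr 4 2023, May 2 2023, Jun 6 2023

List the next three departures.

Jul 4 2023, Aug 1 2023, Sep 5 2023

Gaps: 28, 28, 28, 35 days — a mix of 28 and 35. Every date is a Tuesday.
Each is the 1st Tuesday of its month.
July 2023 — 1st Tuesday is Jul 4 2023.
August 2023 — 1st Tuesday is Aug 1 2023.
September 2023 — 1st Tuesday is Sep 5 2023.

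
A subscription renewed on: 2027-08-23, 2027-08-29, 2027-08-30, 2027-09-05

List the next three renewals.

Gaps: 6, 1, 6 days — not constant, but cyclic with period 2.
The events fall on every Monday and Sunday.
The following Monday is 2027-09-06.
Next Sunday: 2027-09-12.
Next Monday: 2027-09-13.

2027-09-06, 2027-09-12, 2027-09-13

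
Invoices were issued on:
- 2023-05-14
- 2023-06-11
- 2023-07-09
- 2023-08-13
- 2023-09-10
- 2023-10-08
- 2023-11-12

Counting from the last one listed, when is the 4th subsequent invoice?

2024-03-10

Gaps: 28, 28, 35, 28, 28, 35 days — a mix of 28 and 35. Every date is a Sunday.
Each is the 2nd Sunday of its month.
2nd Sunday of December 2023: 2023-12-10.
2nd Sunday of January 2024: 2024-01-14.
February 2024 — 2nd Sunday is 2024-02-11.
March 2024 — 2nd Sunday is 2024-03-10.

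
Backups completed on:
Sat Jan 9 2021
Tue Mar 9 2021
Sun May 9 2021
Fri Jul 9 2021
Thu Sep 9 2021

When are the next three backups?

Tue Nov 9 2021, Sun Jan 9 2022, Wed Mar 9 2022

Gaps: 59, 61, 61, 62 days — not constant. Every event is on the 9th of the month.
Pattern: the 9th of every 2 months.
November 2021: Tue Nov 9 2021.
Next: January 2022 → Sun Jan 9 2022.
March 2022: Wed Mar 9 2022.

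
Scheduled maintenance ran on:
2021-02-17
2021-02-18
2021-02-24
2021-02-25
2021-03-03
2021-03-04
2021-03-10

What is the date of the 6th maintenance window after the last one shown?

2021-03-31

Gaps: 1, 6, 1, 6, 1, 6 days — not constant, but cyclic with period 2.
The events fall on every Wednesday and Thursday.
Next Thursday: 2021-03-11.
The following Wednesday is 2021-03-17.
The following Thursday is 2021-03-18.
The following Wednesday is 2021-03-24.
Next Thursday: 2021-03-25.
The following Wednesday is 2021-03-31.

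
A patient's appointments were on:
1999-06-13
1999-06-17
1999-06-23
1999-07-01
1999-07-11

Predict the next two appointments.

1999-07-23, 1999-08-06

Intervals are 4, 6, 8, 10 days — an arithmetic progression with common difference 2.
Next gap: 12 days. 1999-07-11 + 12 days = 1999-07-23.
Next gap: 14 days. 1999-07-23 + 14 days = 1999-08-06.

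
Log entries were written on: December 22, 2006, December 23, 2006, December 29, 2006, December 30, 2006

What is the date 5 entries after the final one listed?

Every event lands on a Friday or Saturday (gaps cycle 1, 6, 1).
So the schedule is: every Friday and Saturday.
The following Friday is January 5, 2007.
The following Saturday is January 6, 2007.
The following Friday is January 12, 2007.
Next Saturday: January 13, 2007.
Next Friday: January 19, 2007.

January 19, 2007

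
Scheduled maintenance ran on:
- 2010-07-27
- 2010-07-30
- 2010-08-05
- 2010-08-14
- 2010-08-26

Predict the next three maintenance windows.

2010-09-10, 2010-09-28, 2010-10-19

Intervals are 3, 6, 9, 12 days — an arithmetic progression with common difference 3.
Next gap: 15 days. 2010-08-26 + 15 days = 2010-09-10.
Next gap: 18 days. 2010-09-10 + 18 days = 2010-09-28.
Next gap: 21 days. 2010-09-28 + 21 days = 2010-10-19.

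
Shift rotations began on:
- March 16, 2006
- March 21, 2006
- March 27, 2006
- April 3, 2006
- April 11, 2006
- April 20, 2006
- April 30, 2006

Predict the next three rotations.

May 11, 2006; May 23, 2006; June 5, 2006

Gaps: 5, 6, 7, 8, 9, 10 days — each gap is 1 larger than the previous one.
Next gap: 11 days. April 30, 2006 + 11 days = May 11, 2006.
Next gap: 12 days. May 11, 2006 + 12 days = May 23, 2006.
Next gap: 13 days. May 23, 2006 + 13 days = June 5, 2006.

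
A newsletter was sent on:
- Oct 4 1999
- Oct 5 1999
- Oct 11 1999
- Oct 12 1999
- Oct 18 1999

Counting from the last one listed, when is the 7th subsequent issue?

Nov 9 1999

Gaps: 1, 6, 1, 6 days — not constant, but cyclic with period 2.
The events fall on every Monday and Tuesday.
The following Tuesday is Oct 19 1999.
Next Monday: Oct 25 1999.
The following Tuesday is Oct 26 1999.
The following Monday is Nov 1 1999.
The following Tuesday is Nov 2 1999.
The following Monday is Nov 8 1999.
The following Tuesday is Nov 9 1999.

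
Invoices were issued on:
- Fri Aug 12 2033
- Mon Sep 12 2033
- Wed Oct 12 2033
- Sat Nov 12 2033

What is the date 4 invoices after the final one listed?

The day-of-month is always 12 (31, 30, 31 days between events).
So this recurs on the 12th of each month.
December 2033: Mon Dec 12 2033.
January 2034: Thu Jan 12 2034.
Next: February 2034 → Sun Feb 12 2034.
March 2034: Sun Mar 12 2034.

Sun Mar 12 2034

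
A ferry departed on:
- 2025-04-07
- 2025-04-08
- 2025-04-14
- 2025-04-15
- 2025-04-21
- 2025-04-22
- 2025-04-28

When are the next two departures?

2025-04-29, 2025-05-05

The gap pattern 1, 6, 1, 6, 1, 6 repeats every 2 events.
These are the Mondays and Tuesdays of each week.
Next Tuesday: 2025-04-29.
Next Monday: 2025-05-05.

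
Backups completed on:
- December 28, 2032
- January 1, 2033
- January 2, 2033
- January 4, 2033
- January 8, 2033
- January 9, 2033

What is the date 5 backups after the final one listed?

January 22, 2033

The gap pattern 4, 1, 2, 4, 1 repeats every 3 events.
These are the Tuesdays, Saturdays and Sundays of each week.
Next Tuesday: January 11, 2033.
Next Saturday: January 15, 2033.
The following Sunday is January 16, 2033.
Next Tuesday: January 18, 2033.
Next Saturday: January 22, 2033.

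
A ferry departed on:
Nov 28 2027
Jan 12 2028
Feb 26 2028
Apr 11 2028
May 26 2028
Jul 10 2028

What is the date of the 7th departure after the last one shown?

Gaps between consecutive events: 45, 45, 45, 45, 45 days — a constant 45-day interval.
Jul 10 2028 + 45 days = Aug 24 2028.
Aug 24 2028 + 45 days = Oct 8 2028.
Oct 8 2028 + 45 days = Nov 22 2028.
Nov 22 2028 + 45 days = Jan 6 2029.
Jan 6 2029 + 45 days = Feb 20 2029.
Feb 20 2029 + 45 days = Apr 6 2029.
Apr 6 2029 + 45 days = May 21 2029.

May 21 2029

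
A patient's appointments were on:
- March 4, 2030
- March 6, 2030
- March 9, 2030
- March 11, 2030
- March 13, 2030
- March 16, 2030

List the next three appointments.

March 18, 2030; March 20, 2030; March 23, 2030

Every event lands on a Monday or Wednesday or Saturday (gaps cycle 2, 3, 2, 2, 3).
So the schedule is: every Monday, Wednesday and Saturday.
Next Monday: March 18, 2030.
The following Wednesday is March 20, 2030.
Next Saturday: March 23, 2030.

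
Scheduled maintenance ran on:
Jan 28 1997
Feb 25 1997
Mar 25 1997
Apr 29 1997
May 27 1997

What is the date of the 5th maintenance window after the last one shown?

Oct 28 1997

All Tuesdays; the gaps (28, 28, 35, 28) vary with month length.
This is the last Tuesday of each month.
June 1997 ends with Tuesday Jun 24 1997.
July 1997 ends with Tuesday Jul 29 1997.
Last Tuesday of August 1997: Aug 26 1997.
September 1997 ends with Tuesday Sep 30 1997.
Last Tuesday of October 1997: Oct 28 1997.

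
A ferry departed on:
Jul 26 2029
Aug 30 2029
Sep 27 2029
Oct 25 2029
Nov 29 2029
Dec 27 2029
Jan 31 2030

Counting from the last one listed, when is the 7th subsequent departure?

All Thursdays; the gaps (35, 28, 28, 35, 28, 35) vary with month length.
This is the last Thursday of each month.
Last Thursday of February 2030: Feb 28 2030.
March 2030 ends with Thursday Mar 28 2030.
Last Thursday of April 2030: Apr 25 2030.
May 2030 ends with Thursday May 30 2030.
Last Thursday of June 2030: Jun 27 2030.
Last Thursday of July 2030: Jul 25 2030.
Last Thursday of August 2030: Aug 29 2030.

Aug 29 2030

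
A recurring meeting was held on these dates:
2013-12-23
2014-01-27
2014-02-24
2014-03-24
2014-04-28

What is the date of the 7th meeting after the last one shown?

Gaps: 35, 28, 28, 35 days — a mix of 28 and 35. Every date is a Monday.
Each is the 4th Monday of its month.
May 2014 — 4th Monday is 2014-05-26.
4th Monday of June 2014: 2014-06-23.
4th Monday of July 2014: 2014-07-28.
August 2014 — 4th Monday is 2014-08-25.
September 2014 — 4th Monday is 2014-09-22.
4th Monday of October 2014: 2014-10-27.
November 2014 — 4th Monday is 2014-11-24.

2014-11-24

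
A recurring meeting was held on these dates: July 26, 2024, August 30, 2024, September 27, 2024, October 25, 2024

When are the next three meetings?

All Fridays; the gaps (35, 28, 28) vary with month length.
This is the last Friday of each month.
November 2024 ends with Friday November 29, 2024.
Last Friday of December 2024: December 27, 2024.
January 2025 ends with Friday January 31, 2025.

November 29, 2024; December 27, 2024; January 31, 2025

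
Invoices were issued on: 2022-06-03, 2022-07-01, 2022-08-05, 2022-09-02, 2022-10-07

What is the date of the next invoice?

These are Fridays at 28- or 35-day spacing (28, 35, 28, 35).
The pattern: 1st Friday of the month.
1st Friday of November 2022: 2022-11-04.

2022-11-04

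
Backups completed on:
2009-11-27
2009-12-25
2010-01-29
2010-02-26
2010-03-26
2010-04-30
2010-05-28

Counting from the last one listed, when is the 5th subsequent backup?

2010-10-29

All Fridays; the gaps (28, 35, 28, 28, 35, 28) vary with month length.
This is the last Friday of each month.
June 2010 ends with Friday 2010-06-25.
July 2010 ends with Friday 2010-07-30.
Last Friday of August 2010: 2010-08-27.
Last Friday of September 2010: 2010-09-24.
October 2010 ends with Friday 2010-10-29.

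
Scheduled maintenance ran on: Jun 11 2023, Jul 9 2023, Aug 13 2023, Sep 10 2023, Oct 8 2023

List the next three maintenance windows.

Nov 12 2023, Dec 10 2023, Jan 14 2024

All dates are Sundays, 28, 35, 28, 28 days apart.
Specifically, the 2nd Sunday of each month.
2nd Sunday of November 2023: Nov 12 2023.
December 2023 — 2nd Sunday is Dec 10 2023.
2nd Sunday of January 2024: Jan 14 2024.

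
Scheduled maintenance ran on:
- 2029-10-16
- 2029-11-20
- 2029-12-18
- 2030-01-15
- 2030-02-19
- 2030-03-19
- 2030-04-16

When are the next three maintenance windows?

All dates are Tuesdays, 35, 28, 28, 35, 28, 28 days apart.
Specifically, the 3rd Tuesday of each month.
3rd Tuesday of May 2030: 2030-05-21.
June 2030 — 3rd Tuesday is 2030-06-18.
3rd Tuesday of July 2030: 2030-07-16.

2030-05-21, 2030-06-18, 2030-07-16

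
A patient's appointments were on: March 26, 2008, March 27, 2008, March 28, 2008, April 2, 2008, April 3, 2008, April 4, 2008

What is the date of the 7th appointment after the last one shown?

The gap pattern 1, 1, 5, 1, 1 repeats every 3 events.
These are the Wednesdays, Thursdays and Fridays of each week.
Next Wednesday: April 9, 2008.
The following Thursday is April 10, 2008.
The following Friday is April 11, 2008.
The following Wednesday is April 16, 2008.
Next Thursday: April 17, 2008.
Next Friday: April 18, 2008.
Next Wednesday: April 23, 2008.

April 23, 2008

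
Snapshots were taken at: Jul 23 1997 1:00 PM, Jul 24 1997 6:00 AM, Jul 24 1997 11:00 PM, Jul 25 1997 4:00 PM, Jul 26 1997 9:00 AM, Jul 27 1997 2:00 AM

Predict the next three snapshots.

Gaps: 17, 17, 17, 17, 17 hours — each event is 17 hours after the previous one.
Jul 27 1997 2:00 AM + 17 h = Jul 27 1997 7:00 PM.
Jul 27 1997 7:00 PM + 17 h = Jul 28 1997 12:00 PM.
Jul 28 1997 12:00 PM + 17 h = Jul 29 1997 5:00 AM.

Jul 27 1997 7:00 PM, Jul 28 1997 12:00 PM, Jul 29 1997 5:00 AM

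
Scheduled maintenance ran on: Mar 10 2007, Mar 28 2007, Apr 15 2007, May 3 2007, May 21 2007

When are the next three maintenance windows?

The spacing is 18, 18, 18, 18 days — always 18 days.
May 21 2007 + 18 days = Jun 8 2007.
Jun 8 2007 + 18 days = Jun 26 2007.
Jun 26 2007 + 18 days = Jul 14 2007.

Jun 8 2007, Jun 26 2007, Jul 14 2007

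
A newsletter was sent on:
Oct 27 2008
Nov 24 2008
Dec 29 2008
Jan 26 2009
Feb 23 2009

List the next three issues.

Mar 30 2009, Apr 27 2009, May 25 2009

These are Mondays with 28, 35, 28, 28-day gaps.
Each is the final Monday of its month — Dec 29 2008 is past the 28th, so '4th Monday' doesn't fit.
Last Monday of March 2009: Mar 30 2009.
April 2009 ends with Monday Apr 27 2009.
May 2009 ends with Monday May 25 2009.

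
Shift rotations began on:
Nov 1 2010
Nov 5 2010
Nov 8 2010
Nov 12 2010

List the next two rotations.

Nov 15 2010, Nov 19 2010

Every event lands on a Monday or Friday (gaps cycle 4, 3, 4).
So the schedule is: every Monday and Friday.
The following Monday is Nov 15 2010.
The following Friday is Nov 19 2010.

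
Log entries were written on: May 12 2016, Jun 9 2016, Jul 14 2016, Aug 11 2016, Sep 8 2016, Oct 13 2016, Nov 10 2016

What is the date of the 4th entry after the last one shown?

Mar 9 2017

All dates are Thursdays, 28, 35, 28, 28, 35, 28 days apart.
Specifically, the 2nd Thursday of each month.
2nd Thursday of December 2016: Dec 8 2016.
January 2017 — 2nd Thursday is Jan 12 2017.
2nd Thursday of February 2017: Feb 9 2017.
March 2017 — 2nd Thursday is Mar 9 2017.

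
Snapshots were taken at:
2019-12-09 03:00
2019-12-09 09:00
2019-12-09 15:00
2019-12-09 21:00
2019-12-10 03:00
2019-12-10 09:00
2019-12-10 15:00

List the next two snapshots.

2019-12-10 21:00, 2019-12-11 03:00

Spacing: 6, 6, 6, 6, 6, 6 h — constant 6 h.
2019-12-10 15:00 + 6 h = 2019-12-10 21:00.
2019-12-10 21:00 + 6 h = 2019-12-11 03:00.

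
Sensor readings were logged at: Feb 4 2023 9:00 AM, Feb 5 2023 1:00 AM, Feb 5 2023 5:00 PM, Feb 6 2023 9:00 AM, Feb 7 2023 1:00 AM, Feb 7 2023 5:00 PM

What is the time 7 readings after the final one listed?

Feb 12 2023 9:00 AM

The interval is a steady 16 hours (16, 16, 16, 16, 16).
Feb 7 2023 5:00 PM + 16 h = Feb 8 2023 9:00 AM.
Feb 8 2023 9:00 AM + 16 h = Feb 9 2023 1:00 AM.
Feb 9 2023 1:00 AM + 16 h = Feb 9 2023 5:00 PM.
Feb 9 2023 5:00 PM + 16 h = Feb 10 2023 9:00 AM.
Feb 10 2023 9:00 AM + 16 h = Feb 11 2023 1:00 AM.
Feb 11 2023 1:00 AM + 16 h = Feb 11 2023 5:00 PM.
Feb 11 2023 5:00 PM + 16 h = Feb 12 2023 9:00 AM.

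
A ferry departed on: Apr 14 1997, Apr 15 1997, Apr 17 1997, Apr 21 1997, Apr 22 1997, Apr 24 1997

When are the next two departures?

The gap pattern 1, 2, 4, 1, 2 repeats every 3 events.
These are the Mondays, Tuesdays and Thursdays of each week.
Next Monday: Apr 28 1997.
Next Tuesday: Apr 29 1997.

Apr 28 1997, Apr 29 1997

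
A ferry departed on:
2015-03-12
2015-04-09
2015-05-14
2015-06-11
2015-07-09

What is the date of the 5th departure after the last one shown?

All dates are Thursdays, 28, 35, 28, 28 days apart.
Specifically, the 2nd Thursday of each month.
August 2015 — 2nd Thursday is 2015-08-13.
2nd Thursday of September 2015: 2015-09-10.
2nd Thursday of October 2015: 2015-10-08.
2nd Thursday of November 2015: 2015-11-12.
December 2015 — 2nd Thursday is 2015-12-10.

2015-12-10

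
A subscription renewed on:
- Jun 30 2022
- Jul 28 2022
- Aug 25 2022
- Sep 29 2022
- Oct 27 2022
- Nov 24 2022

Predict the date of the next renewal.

These are Thursdays with 28, 28, 35, 28, 28-day gaps.
Each is the final Thursday of its month — Jun 30 2022 is past the 28th, so '4th Thursday' doesn't fit.
December 2022 ends with Thursday Dec 29 2022.

Dec 29 2022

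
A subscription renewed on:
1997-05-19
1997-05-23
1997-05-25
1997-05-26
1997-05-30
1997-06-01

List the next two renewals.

1997-06-02, 1997-06-06

The gap pattern 4, 2, 1, 4, 2 repeats every 3 events.
These are the Mondays, Fridays and Sundays of each week.
The following Monday is 1997-06-02.
Next Friday: 1997-06-06.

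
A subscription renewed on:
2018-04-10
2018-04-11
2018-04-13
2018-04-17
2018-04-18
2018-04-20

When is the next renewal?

2018-04-24

Every event lands on a Tuesday or Wednesday or Friday (gaps cycle 1, 2, 4, 1, 2).
So the schedule is: every Tuesday, Wednesday and Friday.
Next Tuesday: 2018-04-24.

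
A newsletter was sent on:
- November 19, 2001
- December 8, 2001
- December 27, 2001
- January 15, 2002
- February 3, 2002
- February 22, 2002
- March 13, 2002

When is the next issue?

April 1, 2002

Every event comes 19 days after the last (19, 19, 19, 19, 19, 19).
March 13, 2002 + 19 days = April 1, 2002.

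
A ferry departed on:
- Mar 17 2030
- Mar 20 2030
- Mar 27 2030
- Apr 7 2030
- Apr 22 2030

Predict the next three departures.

May 11 2030, Jun 3 2030, Jun 30 2030

Intervals are 3, 7, 11, 15 days — an arithmetic progression with common difference 4.
Next gap: 19 days. Apr 22 2030 + 19 days = May 11 2030.
Next gap: 23 days. May 11 2030 + 23 days = Jun 3 2030.
Next gap: 27 days. Jun 3 2030 + 27 days = Jun 30 2030.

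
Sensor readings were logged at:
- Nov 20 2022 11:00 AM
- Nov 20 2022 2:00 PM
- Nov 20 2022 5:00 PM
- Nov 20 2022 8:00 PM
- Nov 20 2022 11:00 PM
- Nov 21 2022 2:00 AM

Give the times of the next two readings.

Nov 21 2022 5:00 AM, Nov 21 2022 8:00 AM

Gaps: 3, 3, 3, 3, 3 hours — each event is 3 hours after the previous one.
Nov 21 2022 2:00 AM + 3 h = Nov 21 2022 5:00 AM.
Nov 21 2022 5:00 AM + 3 h = Nov 21 2022 8:00 AM.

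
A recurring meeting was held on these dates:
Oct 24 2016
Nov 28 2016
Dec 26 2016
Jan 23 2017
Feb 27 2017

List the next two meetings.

Mar 27 2017, Apr 24 2017

Gaps: 35, 28, 28, 35 days — a mix of 28 and 35. Every date is a Monday.
Each is the 4th Monday of its month.
March 2017 — 4th Monday is Mar 27 2017.
4th Monday of April 2017: Apr 24 2017.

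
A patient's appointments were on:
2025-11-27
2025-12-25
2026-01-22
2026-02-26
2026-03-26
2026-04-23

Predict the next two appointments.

2026-05-28, 2026-06-25

These are Thursdays at 28- or 35-day spacing (28, 28, 35, 28, 28).
The pattern: 4th Thursday of the month.
4th Thursday of May 2026: 2026-05-28.
4th Thursday of June 2026: 2026-06-25.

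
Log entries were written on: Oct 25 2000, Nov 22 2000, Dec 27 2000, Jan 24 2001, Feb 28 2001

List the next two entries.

Mar 28 2001, Apr 25 2001

All dates are Wednesdays, 28, 35, 28, 35 days apart.
Specifically, the 4th Wednesday of each month.
4th Wednesday of March 2001: Mar 28 2001.
April 2001 — 4th Wednesday is Apr 25 2001.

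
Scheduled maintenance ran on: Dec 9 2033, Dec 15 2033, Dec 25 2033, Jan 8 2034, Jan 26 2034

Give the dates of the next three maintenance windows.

Feb 17 2034, Mar 15 2034, Apr 14 2034

Gaps: 6, 10, 14, 18 days — each gap is 4 larger than the previous one.
Next gap: 22 days. Jan 26 2034 + 22 days = Feb 17 2034.
Next gap: 26 days. Feb 17 2034 + 26 days = Mar 15 2034.
Next gap: 30 days. Mar 15 2034 + 30 days = Apr 14 2034.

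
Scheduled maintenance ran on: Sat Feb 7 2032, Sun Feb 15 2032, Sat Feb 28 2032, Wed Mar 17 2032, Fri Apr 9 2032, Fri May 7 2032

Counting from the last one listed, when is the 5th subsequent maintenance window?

The spacing grows by 5 each time: 8, 13, 18, 23, 28 days.
Next gap: 33 days. Fri May 7 2032 + 33 days = Wed Jun 9 2032.
Next gap: 38 days. Wed Jun 9 2032 + 38 days = Sat Jul 17 2032.
Next gap: 43 days. Sat Jul 17 2032 + 43 days = Sun Aug 29 2032.
Next gap: 48 days. Sun Aug 29 2032 + 48 days = Sat Oct 16 2032.
Next gap: 53 days. Sat Oct 16 2032 + 53 days = Wed Dec 8 2032.

Wed Dec 8 2032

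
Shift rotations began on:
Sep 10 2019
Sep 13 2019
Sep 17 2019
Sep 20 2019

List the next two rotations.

Sep 24 2019, Sep 27 2019

Every event lands on a Tuesday or Friday (gaps cycle 3, 4, 3).
So the schedule is: every Tuesday and Friday.
The following Tuesday is Sep 24 2019.
The following Friday is Sep 27 2019.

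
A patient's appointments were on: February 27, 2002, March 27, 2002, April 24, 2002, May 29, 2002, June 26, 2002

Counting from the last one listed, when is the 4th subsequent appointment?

October 30, 2002

These are Wednesdays with 28, 28, 35, 28-day gaps.
Each is the final Wednesday of its month — May 29, 2002 is past the 28th, so '4th Wednesday' doesn't fit.
Last Wednesday of July 2002: July 31, 2002.
August 2002 ends with Wednesday August 28, 2002.
September 2002 ends with Wednesday September 25, 2002.
Last Wednesday of October 2002: October 30, 2002.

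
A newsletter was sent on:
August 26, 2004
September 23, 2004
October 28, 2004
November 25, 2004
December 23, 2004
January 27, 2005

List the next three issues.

February 24, 2005; March 24, 2005; April 28, 2005

Gaps: 28, 35, 28, 28, 35 days — a mix of 28 and 35. Every date is a Thursday.
Each is the 4th Thursday of its month.
4th Thursday of February 2005: February 24, 2005.
4th Thursday of March 2005: March 24, 2005.
April 2005 — 4th Thursday is April 28, 2005.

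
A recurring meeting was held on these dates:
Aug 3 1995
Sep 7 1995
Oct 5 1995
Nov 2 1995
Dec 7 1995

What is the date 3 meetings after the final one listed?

Mar 7 1996

These are Thursdays at 28- or 35-day spacing (35, 28, 28, 35).
The pattern: 1st Thursday of the month.
January 1996 — 1st Thursday is Jan 4 1996.
1st Thursday of February 1996: Feb 1 1996.
March 1996 — 1st Thursday is Mar 7 1996.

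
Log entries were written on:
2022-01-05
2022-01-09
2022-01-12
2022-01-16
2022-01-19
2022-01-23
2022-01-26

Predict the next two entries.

2022-01-30, 2022-02-02

The gap pattern 4, 3, 4, 3, 4, 3 repeats every 2 events.
These are the Wednesdays and Sundays of each week.
The following Sunday is 2022-01-30.
The following Wednesday is 2022-02-02.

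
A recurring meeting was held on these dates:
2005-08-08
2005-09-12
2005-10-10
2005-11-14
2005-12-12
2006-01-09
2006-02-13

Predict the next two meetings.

Gaps: 35, 28, 35, 28, 28, 35 days — a mix of 28 and 35. Every date is a Monday.
Each is the 2nd Monday of its month.
2nd Monday of March 2006: 2006-03-13.
2nd Monday of April 2006: 2006-04-10.

2006-03-13, 2006-04-10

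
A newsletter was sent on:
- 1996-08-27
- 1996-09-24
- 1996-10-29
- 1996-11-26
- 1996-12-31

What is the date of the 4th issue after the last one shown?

1997-04-29

Every date is a Tuesday; gaps 28, 35, 28, 35 days.
Each is the last Tuesday of its month (at least one falls on the 29th or later, ruling out '4th Tuesday').
Last Tuesday of January 1997: 1997-01-28.
February 1997 ends with Tuesday 1997-02-25.
March 1997 ends with Tuesday 1997-03-25.
Last Tuesday of April 1997: 1997-04-29.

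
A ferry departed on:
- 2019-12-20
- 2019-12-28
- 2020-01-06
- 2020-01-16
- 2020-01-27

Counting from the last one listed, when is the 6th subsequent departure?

Intervals are 8, 9, 10, 11 days — an arithmetic progression with common difference 1.
Next gap: 12 days. 2020-01-27 + 12 days = 2020-02-08.
Next gap: 13 days. 2020-02-08 + 13 days = 2020-02-21.
Next gap: 14 days. 2020-02-21 + 14 days = 2020-03-06.
Next gap: 15 days. 2020-03-06 + 15 days = 2020-03-21.
Next gap: 16 days. 2020-03-21 + 16 days = 2020-04-06.
Next gap: 17 days. 2020-04-06 + 17 days = 2020-04-23.

2020-04-23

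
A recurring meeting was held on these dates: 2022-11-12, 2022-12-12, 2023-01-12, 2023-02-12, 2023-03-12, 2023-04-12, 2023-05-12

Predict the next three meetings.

Gaps: 30, 31, 31, 28, 31, 30 days — not constant. Every event is on the 12th of the month.
Pattern: the 12th of each month.
Next: June 2023 → 2023-06-12.
July 2023: 2023-07-12.
Next: August 2023 → 2023-08-12.

2023-06-12, 2023-07-12, 2023-08-12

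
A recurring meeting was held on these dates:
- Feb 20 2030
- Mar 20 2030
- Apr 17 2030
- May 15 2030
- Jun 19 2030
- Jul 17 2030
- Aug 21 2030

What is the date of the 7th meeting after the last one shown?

Mar 19 2031

These are Wednesdays at 28- or 35-day spacing (28, 28, 28, 35, 28, 35).
The pattern: 3rd Wednesday of the month.
September 2030 — 3rd Wednesday is Sep 18 2030.
October 2030 — 3rd Wednesday is Oct 16 2030.
3rd Wednesday of November 2030: Nov 20 2030.
December 2030 — 3rd Wednesday is Dec 18 2030.
3rd Wednesday of January 2031: Jan 15 2031.
3rd Wednesday of February 2031: Feb 19 2031.
3rd Wednesday of March 2031: Mar 19 2031.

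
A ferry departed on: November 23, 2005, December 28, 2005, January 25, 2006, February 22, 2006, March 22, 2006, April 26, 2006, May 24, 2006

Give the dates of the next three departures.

All dates are Wednesdays, 35, 28, 28, 28, 35, 28 days apart.
Specifically, the 4th Wednesday of each month.
June 2006 — 4th Wednesday is June 28, 2006.
July 2006 — 4th Wednesday is July 26, 2006.
August 2006 — 4th Wednesday is August 23, 2006.

June 28, 2006; July 26, 2006; August 23, 2006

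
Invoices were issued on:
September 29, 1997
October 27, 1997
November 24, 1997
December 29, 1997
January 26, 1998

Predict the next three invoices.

February 23, 1998; March 30, 1998; April 27, 1998

All Mondays; the gaps (28, 28, 35, 28) vary with month length.
This is the last Monday of each month.
Last Monday of February 1998: February 23, 1998.
Last Monday of March 1998: March 30, 1998.
Last Monday of April 1998: April 27, 1998.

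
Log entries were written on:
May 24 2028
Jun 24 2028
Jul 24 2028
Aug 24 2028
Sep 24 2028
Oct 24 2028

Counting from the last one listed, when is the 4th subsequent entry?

Feb 24 2029

The day-of-month is always 24 (31, 30, 31, 31, 30 days between events).
So this recurs on the 24th of each month.
November 2028: Nov 24 2028.
December 2028: Dec 24 2028.
January 2029: Jan 24 2029.
Next: February 2029 → Feb 24 2029.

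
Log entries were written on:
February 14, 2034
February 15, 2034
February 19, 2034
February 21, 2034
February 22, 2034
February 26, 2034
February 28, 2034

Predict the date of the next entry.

Gaps: 1, 4, 2, 1, 4, 2 days — not constant, but cyclic with period 3.
The events fall on every Tuesday, Wednesday and Sunday.
The following Wednesday is March 1, 2034.

March 1, 2034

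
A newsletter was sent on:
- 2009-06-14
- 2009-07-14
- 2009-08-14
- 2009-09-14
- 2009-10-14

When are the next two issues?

2009-11-14, 2009-12-14

The day-of-month is always 14 (30, 31, 31, 30 days between events).
So this recurs on the 14th of each month.
Next: November 2009 → 2009-11-14.
Next: December 2009 → 2009-12-14.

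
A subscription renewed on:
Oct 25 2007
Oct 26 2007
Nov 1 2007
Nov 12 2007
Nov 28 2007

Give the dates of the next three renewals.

Dec 19 2007, Jan 14 2008, Feb 14 2008

The spacing grows by 5 each time: 1, 6, 11, 16 days.
Next gap: 21 days. Nov 28 2007 + 21 days = Dec 19 2007.
Next gap: 26 days. Dec 19 2007 + 26 days = Jan 14 2008.
Next gap: 31 days. Jan 14 2008 + 31 days = Feb 14 2008.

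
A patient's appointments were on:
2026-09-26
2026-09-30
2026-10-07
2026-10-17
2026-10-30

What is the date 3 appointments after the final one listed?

2026-12-26

The spacing grows by 3 each time: 4, 7, 10, 13 days.
Next gap: 16 days. 2026-10-30 + 16 days = 2026-11-15.
Next gap: 19 days. 2026-11-15 + 19 days = 2026-12-04.
Next gap: 22 days. 2026-12-04 + 22 days = 2026-12-26.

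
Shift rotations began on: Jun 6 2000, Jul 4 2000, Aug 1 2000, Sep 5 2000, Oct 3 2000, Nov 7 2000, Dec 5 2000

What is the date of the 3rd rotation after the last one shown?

Mar 6 2001

Gaps: 28, 28, 35, 28, 35, 28 days — a mix of 28 and 35. Every date is a Tuesday.
Each is the 1st Tuesday of its month.
1st Tuesday of January 2001: Jan 2 2001.
1st Tuesday of February 2001: Feb 6 2001.
March 2001 — 1st Tuesday is Mar 6 2001.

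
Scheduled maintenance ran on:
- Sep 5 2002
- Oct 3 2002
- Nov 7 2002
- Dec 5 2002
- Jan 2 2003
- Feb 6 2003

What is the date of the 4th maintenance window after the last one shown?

Jun 5 2003

Gaps: 28, 35, 28, 28, 35 days — a mix of 28 and 35. Every date is a Thursday.
Each is the 1st Thursday of its month.
March 2003 — 1st Thursday is Mar 6 2003.
1st Thursday of April 2003: Apr 3 2003.
May 2003 — 1st Thursday is May 1 2003.
1st Thursday of June 2003: Jun 5 2003.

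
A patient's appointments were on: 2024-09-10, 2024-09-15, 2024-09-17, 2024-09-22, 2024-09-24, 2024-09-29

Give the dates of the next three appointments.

Every event lands on a Tuesday or Sunday (gaps cycle 5, 2, 5, 2, 5).
So the schedule is: every Tuesday and Sunday.
Next Tuesday: 2024-10-01.
The following Sunday is 2024-10-06.
Next Tuesday: 2024-10-08.

2024-10-01, 2024-10-06, 2024-10-08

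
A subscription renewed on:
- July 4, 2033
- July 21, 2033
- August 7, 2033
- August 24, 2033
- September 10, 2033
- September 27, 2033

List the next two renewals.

October 14, 2033; October 31, 2033

The spacing is 17, 17, 17, 17, 17 days — always 17 days.
September 27, 2033 + 17 days = October 14, 2033.
October 14, 2033 + 17 days = October 31, 2033.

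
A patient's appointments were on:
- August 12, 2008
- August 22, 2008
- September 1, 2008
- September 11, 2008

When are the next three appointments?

Every event comes 10 days after the last (10, 10, 10).
September 11, 2008 + 10 days = September 21, 2008.
September 21, 2008 + 10 days = October 1, 2008.
October 1, 2008 + 10 days = October 11, 2008.

September 21, 2008; October 1, 2008; October 11, 2008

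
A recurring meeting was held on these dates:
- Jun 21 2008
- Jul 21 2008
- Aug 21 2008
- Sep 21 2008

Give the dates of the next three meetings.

Each date is the 21st; the gaps (30, 31, 31) track the month lengths.
The rule is the 21st of each month.
October 2008: Oct 21 2008.
November 2008: Nov 21 2008.
December 2008: Dec 21 2008.

Oct 21 2008, Nov 21 2008, Dec 21 2008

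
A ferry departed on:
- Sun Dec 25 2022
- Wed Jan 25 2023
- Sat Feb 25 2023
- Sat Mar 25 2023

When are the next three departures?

Tue Apr 25 2023, Thu May 25 2023, Sun Jun 25 2023

Each date is the 25th; the gaps (31, 31, 28) track the month lengths.
The rule is the 25th of each month.
April 2023: Tue Apr 25 2023.
Next: May 2023 → Thu May 25 2023.
Next: June 2023 → Sun Jun 25 2023.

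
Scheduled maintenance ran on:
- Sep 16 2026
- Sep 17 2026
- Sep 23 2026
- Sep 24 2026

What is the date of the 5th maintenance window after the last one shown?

Oct 14 2026

Gaps: 1, 6, 1 days — not constant, but cyclic with period 2.
The events fall on every Wednesday and Thursday.
The following Wednesday is Sep 30 2026.
Next Thursday: Oct 1 2026.
Next Wednesday: Oct 7 2026.
Next Thursday: Oct 8 2026.
The following Wednesday is Oct 14 2026.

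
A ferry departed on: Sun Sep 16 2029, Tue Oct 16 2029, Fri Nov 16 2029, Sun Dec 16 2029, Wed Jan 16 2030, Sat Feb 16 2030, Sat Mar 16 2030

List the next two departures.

Each date is the 16th; the gaps (30, 31, 30, 31, 31, 28) track the month lengths.
The rule is the 16th of each month.
Next: April 2030 → Tue Apr 16 2030.
May 2030: Thu May 16 2030.

Tue Apr 16 2030, Thu May 16 2030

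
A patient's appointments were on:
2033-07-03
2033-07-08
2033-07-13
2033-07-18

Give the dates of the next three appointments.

The spacing is 5, 5, 5 days — always 5 days.
2033-07-18 + 5 days = 2033-07-23.
2033-07-23 + 5 days = 2033-07-28.
2033-07-28 + 5 days = 2033-08-02.

2033-07-23, 2033-07-28, 2033-08-02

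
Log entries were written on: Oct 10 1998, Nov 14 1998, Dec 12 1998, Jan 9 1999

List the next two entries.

Feb 13 1999, Mar 13 1999

These are Saturdays at 28- or 35-day spacing (35, 28, 28).
The pattern: 2nd Saturday of the month.
February 1999 — 2nd Saturday is Feb 13 1999.
2nd Saturday of March 1999: Mar 13 1999.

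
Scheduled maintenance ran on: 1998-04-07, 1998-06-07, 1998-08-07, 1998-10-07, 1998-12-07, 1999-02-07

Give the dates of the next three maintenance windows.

1999-04-07, 1999-06-07, 1999-08-07

Gaps: 61, 61, 61, 61, 62 days — not constant. Every event is on the 7th of the month.
Pattern: the 7th of every 2 months.
Next: April 1999 → 1999-04-07.
Next: June 1999 → 1999-06-07.
Next: August 1999 → 1999-08-07.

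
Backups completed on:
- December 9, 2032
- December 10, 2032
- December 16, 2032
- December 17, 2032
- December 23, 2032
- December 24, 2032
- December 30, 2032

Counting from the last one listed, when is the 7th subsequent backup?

Every event lands on a Thursday or Friday (gaps cycle 1, 6, 1, 6, 1, 6).
So the schedule is: every Thursday and Friday.
Next Friday: December 31, 2032.
Next Thursday: January 6, 2033.
Next Friday: January 7, 2033.
Next Thursday: January 13, 2033.
Next Friday: January 14, 2033.
The following Thursday is January 20, 2033.
Next Friday: January 21, 2033.

January 21, 2033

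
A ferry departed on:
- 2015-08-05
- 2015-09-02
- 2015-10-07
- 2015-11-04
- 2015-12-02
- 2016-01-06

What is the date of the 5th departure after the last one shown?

2016-06-01

These are Wednesdays at 28- or 35-day spacing (28, 35, 28, 28, 35).
The pattern: 1st Wednesday of the month.
February 2016 — 1st Wednesday is 2016-02-03.
1st Wednesday of March 2016: 2016-03-02.
1st Wednesday of April 2016: 2016-04-06.
1st Wednesday of May 2016: 2016-05-04.
1st Wednesday of June 2016: 2016-06-01.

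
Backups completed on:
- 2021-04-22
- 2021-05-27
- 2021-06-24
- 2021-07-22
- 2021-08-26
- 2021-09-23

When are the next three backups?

These are Thursdays at 28- or 35-day spacing (35, 28, 28, 35, 28).
The pattern: 4th Thursday of the month.
October 2021 — 4th Thursday is 2021-10-28.
4th Thursday of November 2021: 2021-11-25.
4th Thursday of December 2021: 2021-12-23.

2021-10-28, 2021-11-25, 2021-12-23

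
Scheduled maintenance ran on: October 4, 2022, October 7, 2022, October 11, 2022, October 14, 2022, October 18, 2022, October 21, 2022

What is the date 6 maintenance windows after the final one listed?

November 11, 2022

Gaps: 3, 4, 3, 4, 3 days — not constant, but cyclic with period 2.
The events fall on every Tuesday and Friday.
The following Tuesday is October 25, 2022.
Next Friday: October 28, 2022.
The following Tuesday is November 1, 2022.
Next Friday: November 4, 2022.
The following Tuesday is November 8, 2022.
Next Friday: November 11, 2022.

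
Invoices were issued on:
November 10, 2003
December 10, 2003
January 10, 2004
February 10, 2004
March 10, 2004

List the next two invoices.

Each date is the 10th; the gaps (30, 31, 31, 29) track the month lengths.
The rule is the 10th of each month.
April 2004: April 10, 2004.
Next: May 2004 → May 10, 2004.

April 10, 2004; May 10, 2004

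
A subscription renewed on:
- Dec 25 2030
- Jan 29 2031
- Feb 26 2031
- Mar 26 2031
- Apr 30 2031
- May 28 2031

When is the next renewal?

Jun 25 2031

All Wednesdays; the gaps (35, 28, 28, 35, 28) vary with month length.
This is the last Wednesday of each month.
June 2031 ends with Wednesday Jun 25 2031.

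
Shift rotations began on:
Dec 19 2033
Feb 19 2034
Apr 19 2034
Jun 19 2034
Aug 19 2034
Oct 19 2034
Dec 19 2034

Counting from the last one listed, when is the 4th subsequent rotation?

Aug 19 2035

Gaps: 62, 59, 61, 61, 61, 61 days — not constant. Every event is on the 19th of the month.
Pattern: the 19th of every 2 months.
Next: February 2035 → Feb 19 2035.
April 2035: Apr 19 2035.
June 2035: Jun 19 2035.
Next: August 2035 → Aug 19 2035.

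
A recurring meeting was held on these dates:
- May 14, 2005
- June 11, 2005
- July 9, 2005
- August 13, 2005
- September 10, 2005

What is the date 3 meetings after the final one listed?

These are Saturdays at 28- or 35-day spacing (28, 28, 35, 28).
The pattern: 2nd Saturday of the month.
October 2005 — 2nd Saturday is October 8, 2005.
2nd Saturday of November 2005: November 12, 2005.
December 2005 — 2nd Saturday is December 10, 2005.

December 10, 2005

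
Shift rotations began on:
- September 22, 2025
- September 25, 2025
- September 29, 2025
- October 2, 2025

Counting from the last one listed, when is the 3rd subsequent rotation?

Every event lands on a Monday or Thursday (gaps cycle 3, 4, 3).
So the schedule is: every Monday and Thursday.
Next Monday: October 6, 2025.
Next Thursday: October 9, 2025.
Next Monday: October 13, 2025.

October 13, 2025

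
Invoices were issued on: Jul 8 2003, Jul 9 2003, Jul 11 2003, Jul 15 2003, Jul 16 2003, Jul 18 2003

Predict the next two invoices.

Jul 22 2003, Jul 23 2003

Every event lands on a Tuesday or Wednesday or Friday (gaps cycle 1, 2, 4, 1, 2).
So the schedule is: every Tuesday, Wednesday and Friday.
Next Tuesday: Jul 22 2003.
Next Wednesday: Jul 23 2003.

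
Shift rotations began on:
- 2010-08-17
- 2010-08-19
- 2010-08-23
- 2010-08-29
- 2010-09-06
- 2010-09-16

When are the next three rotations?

Intervals are 2, 4, 6, 8, 10 days — an arithmetic progression with common difference 2.
Next gap: 12 days. 2010-09-16 + 12 days = 2010-09-28.
Next gap: 14 days. 2010-09-28 + 14 days = 2010-10-12.
Next gap: 16 days. 2010-10-12 + 16 days = 2010-10-28.

2010-09-28, 2010-10-12, 2010-10-28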